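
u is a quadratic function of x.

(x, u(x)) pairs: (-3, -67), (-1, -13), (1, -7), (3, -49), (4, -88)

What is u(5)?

-139

Write u(x) = ax² + bx + c; the 5 given values yield a linear system in the 3 coefficients.
Solving, u(x) = -6x² + 3x - 4.
Then u(5) = -139.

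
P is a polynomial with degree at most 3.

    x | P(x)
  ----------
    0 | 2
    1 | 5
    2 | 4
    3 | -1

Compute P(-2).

-16

First differences: 3, -1, -5. Second differences: -4, -4.
Level-2 differences are constant, so P has degree 2.
Fitting a degree-2 polynomial gives P(x) = -2x² + 5x + 2.
Then P(-2) = -16.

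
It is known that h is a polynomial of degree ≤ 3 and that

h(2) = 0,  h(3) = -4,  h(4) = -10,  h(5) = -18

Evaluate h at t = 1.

2

First differences: -4, -6, -8. Second differences: -2, -2.
Level-2 differences are constant, so h has degree 2.
Fitting a degree-2 polynomial gives h(t) = -t² + t + 2.
Then h(1) = 2.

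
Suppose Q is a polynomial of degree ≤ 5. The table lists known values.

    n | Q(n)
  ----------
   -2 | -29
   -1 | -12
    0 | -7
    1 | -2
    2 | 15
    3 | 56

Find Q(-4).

First differences: 17, 5, 5, 17, 41. Second differences: -12, 0, 12, 24. Third differences: 12, 12, 12.
Level-3 differences are constant, so Q has degree 3.
Fitting a degree-3 polynomial gives Q(n) = 2n³ + 3n - 7.
Then Q(-4) = -147.

-147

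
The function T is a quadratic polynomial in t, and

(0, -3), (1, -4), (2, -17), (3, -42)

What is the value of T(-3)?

-72

First differences: -1, -13, -25. Second differences: -12, -12.
Level-2 differences are constant, so T has degree 2.
Fitting a degree-2 polynomial gives T(t) = -6t² + 5t - 3.
Then T(-3) = -72.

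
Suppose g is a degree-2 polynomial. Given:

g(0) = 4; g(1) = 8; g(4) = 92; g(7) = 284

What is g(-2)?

32

Write g(x) = ax² + bx + c; the 4 given values yield a linear system in the 3 coefficients.
Solving, g(x) = 6x² - 2x + 4.
Then g(-2) = 32.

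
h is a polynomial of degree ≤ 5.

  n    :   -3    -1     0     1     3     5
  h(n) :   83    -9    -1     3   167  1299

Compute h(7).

Write h(n) = an^5 + bn^4 + cn³ + dn² + en + p; the 6 given values yield a linear system in the 6 coefficients.
Solving, the leading coefficient vanishes, and h(n) = 2n^4 + n³ - 4n² + 5n - 1.
Then h(7) = 4983.

4983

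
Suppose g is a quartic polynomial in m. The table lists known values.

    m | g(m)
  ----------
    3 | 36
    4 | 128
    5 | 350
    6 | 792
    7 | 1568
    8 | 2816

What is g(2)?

Write g(m) = am^4 + bm³ + cm² + dm + e; the 6 given values yield a linear system in the 5 coefficients.
Solving, g(m) = m^4 - 3m³ + 4m².
Then g(2) = 8.

8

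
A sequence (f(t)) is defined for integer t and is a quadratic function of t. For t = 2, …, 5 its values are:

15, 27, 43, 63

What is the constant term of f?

3

Write f(t) = at² + bt + c; the 4 given values yield a linear system in the 3 coefficients.
Solving, f(t) = 2t² + 2t + 3.
The constant term is f(0) = 3.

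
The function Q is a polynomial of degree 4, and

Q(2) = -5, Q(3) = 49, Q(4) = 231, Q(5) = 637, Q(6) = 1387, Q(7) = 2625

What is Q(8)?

Write Q(n) = an^4 + bn³ + cn² + dn + e; the 6 given values yield a linear system in the 5 coefficients.
Solving, Q(n) = n^4 + 2n³ - 9n² - 4n + 7.
Then Q(8) = 4519.

4519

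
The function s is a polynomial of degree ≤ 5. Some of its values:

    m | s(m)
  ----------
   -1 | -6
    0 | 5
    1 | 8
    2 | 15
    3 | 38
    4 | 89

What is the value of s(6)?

Write s(m) = am^5 + bm^4 + cm³ + dm² + em + p; the 6 given values yield a linear system in the 6 coefficients.
Solving, the top 2 coefficients vanish, and s(m) = 2m³ - 4m² + 5m + 5.
Then s(6) = 323.

323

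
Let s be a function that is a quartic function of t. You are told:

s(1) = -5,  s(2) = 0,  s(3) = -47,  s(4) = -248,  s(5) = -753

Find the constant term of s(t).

Write s(t) = at^4 + bt³ + ct² + dt + e; the 5 given values yield a linear system in the 5 coefficients.
Solving, s(t) = -2t^4 + 3t³ + 6t² - 4t - 8.
The constant term is s(0) = -8.

-8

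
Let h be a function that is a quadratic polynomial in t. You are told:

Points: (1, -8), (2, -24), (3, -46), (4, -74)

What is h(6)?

First differences: -16, -22, -28. Second differences: -6, -6.
Level-2 differences are constant, so h has degree 2.
Fitting a degree-2 polynomial gives h(t) = -3t² - 7t + 2.
Then h(6) = -148.

-148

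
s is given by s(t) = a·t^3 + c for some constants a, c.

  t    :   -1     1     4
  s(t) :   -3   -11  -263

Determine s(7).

-1379

From s(-1) = -3 and s(1) = -11: -1a + c = -3 and 1a + c = -11.
Subtracting: 2a = -8, so a = -4; then c = -3 − (-4)·(-1) = -7.
So s(t) = -4t³ − 7, and s(7) = -1379.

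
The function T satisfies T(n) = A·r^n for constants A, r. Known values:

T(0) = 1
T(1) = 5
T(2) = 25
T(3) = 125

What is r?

Consecutive ratio: 5/1 = 5, and 25/5 = 5, so r = 5.
Then A·5^0 = 1 gives A = 1, and T(n) = 1·5^n.

5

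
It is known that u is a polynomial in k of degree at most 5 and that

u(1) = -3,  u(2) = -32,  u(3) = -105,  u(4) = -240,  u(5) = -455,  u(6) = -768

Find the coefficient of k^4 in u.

0

First differences: -29, -73, -135, -215, -313. Second differences: -44, -62, -80, -98. Third differences: -18, -18, -18.
Level-3 differences are constant, so u has degree 3.
Fitting a degree-3 polynomial gives u(k) = -3k³ - 4k² + 4k.
The coefficient of k^4 is 0.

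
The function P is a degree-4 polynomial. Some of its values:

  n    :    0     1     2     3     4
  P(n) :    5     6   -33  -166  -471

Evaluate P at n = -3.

-58

Write P(n) = an^4 + bn³ + cn² + dn + e; the 5 given values yield a linear system in the 5 coefficients.
Solving, P(n) = -n^4 - 3n³ - 4n² + 9n + 5.
Then P(-3) = -58.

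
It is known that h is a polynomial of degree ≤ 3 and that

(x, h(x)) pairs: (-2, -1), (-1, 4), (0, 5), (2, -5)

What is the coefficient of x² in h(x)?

-2

Write h(x) = ax³ + bx² + cx + d; the 4 given values yield a linear system in the 4 coefficients.
Solving, the leading coefficient vanishes, and h(x) = -2x² - x + 5.
The coefficient of x² is -2.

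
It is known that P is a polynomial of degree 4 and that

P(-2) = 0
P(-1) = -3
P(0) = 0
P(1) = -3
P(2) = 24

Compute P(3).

165

Write P(m) = am^4 + bm³ + cm² + dm + e; the 5 given values yield a linear system in the 5 coefficients.
Solving, P(m) = 2m^4 + 2m³ - 5m² - 2m.
Then P(3) = 165.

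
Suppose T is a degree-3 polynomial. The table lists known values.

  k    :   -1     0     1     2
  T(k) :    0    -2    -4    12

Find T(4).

Write T(k) = ak³ + bk² + ck + d; the 4 given values yield a linear system in the 4 coefficients.
Solving, T(k) = 3k³ - 5k - 2.
Then T(4) = 170.

170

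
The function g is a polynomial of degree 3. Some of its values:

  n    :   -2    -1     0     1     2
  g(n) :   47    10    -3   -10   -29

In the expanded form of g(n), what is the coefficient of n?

-7

First differences: -37, -13, -7, -19. Second differences: 24, 6, -12. Third differences: -18, -18.
Level-3 differences are constant, so g has degree 3.
Fitting a degree-3 polynomial gives g(n) = -3n³ + 3n² - 7n - 3.
The coefficient of n is -7.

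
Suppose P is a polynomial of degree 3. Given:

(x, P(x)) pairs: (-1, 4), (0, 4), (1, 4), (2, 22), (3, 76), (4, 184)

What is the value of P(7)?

First differences: 0, 0, 18, 54, 108. Second differences: 0, 18, 36, 54. Third differences: 18, 18, 18.
Level-3 differences are constant, so P has degree 3.
Fitting a degree-3 polynomial gives P(x) = 3x³ - 3x + 4.
Then P(7) = 1012.

1012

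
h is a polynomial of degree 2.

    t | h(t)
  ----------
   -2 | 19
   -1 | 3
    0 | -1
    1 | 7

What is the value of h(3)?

Write h(t) = at² + bt + c; the 4 given values yield a linear system in the 3 coefficients.
Solving, h(t) = 6t² + 2t - 1.
Then h(3) = 59.

59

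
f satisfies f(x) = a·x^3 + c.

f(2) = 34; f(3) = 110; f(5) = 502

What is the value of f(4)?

From f(2) = 34 and f(3) = 110: 8a + c = 34 and 27a + c = 110.
Subtracting: 19a = 76, so a = 4; then c = 34 − 4·8 = 2.
So f(x) = 4x³ + 2, and f(4) = 258.

258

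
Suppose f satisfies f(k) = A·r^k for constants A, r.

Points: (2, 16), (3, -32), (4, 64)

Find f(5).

-128

Consecutive ratio: -32/16 = -2, and 64/(-32) = -2, so r = -2.
Then A·(-2)^2 = 16 gives A = 4, and f(k) = 4·(-2)^k.
f(5) = 4·(-2)^5 = -128.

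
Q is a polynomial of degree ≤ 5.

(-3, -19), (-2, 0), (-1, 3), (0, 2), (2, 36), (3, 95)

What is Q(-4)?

Write Q(n) = an^5 + bn^4 + cn³ + dn² + en + p; the 6 given values yield a linear system in the 6 coefficients.
Solving, the top 2 coefficients vanish, and Q(n) = 2n³ + 4n² + n + 2.
Then Q(-4) = -66.

-66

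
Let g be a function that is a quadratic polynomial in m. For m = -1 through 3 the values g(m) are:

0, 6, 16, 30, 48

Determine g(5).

First differences: 6, 10, 14, 18. Second differences: 4, 4, 4.
Level-2 differences are constant, so g has degree 2.
Fitting a degree-2 polynomial gives g(m) = 2m² + 8m + 6.
Then g(5) = 96.

96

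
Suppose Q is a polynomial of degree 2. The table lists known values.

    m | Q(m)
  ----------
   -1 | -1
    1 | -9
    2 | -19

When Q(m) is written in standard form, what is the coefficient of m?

Write Q(m) = am² + bm + c; the 3 given values yield a linear system in the 3 coefficients.
Solving, Q(m) = -2m² - 4m - 3.
The coefficient of m is -4.

-4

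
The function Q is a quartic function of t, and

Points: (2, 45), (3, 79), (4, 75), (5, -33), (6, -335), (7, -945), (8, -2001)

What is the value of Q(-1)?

15

First differences: 34, -4, -108, -302, -610, -1056. Second differences: -38, -104, -194, -308, -446. Third differences: -66, -90, -114, -138. Fourth differences: -24, -24, -24.
Level-4 differences are constant, so Q has degree 4.
Fitting a degree-4 polynomial gives Q(t) = -t^4 + 3t³ + 9t² - 3t + 7.
Then Q(-1) = 15.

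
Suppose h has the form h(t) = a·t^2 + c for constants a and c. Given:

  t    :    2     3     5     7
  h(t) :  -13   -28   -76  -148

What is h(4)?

From h(2) = -13 and h(3) = -28: 4a + c = -13 and 9a + c = -28.
Subtracting: 5a = -15, so a = -3; then c = -13 − (-3)·4 = -1.
So h(t) = -3t² − 1, and h(4) = -49.

-49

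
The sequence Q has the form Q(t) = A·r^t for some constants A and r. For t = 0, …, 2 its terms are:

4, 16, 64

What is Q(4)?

1024

Consecutive ratio: 16/4 = 4, and 64/16 = 4, so r = 4.
Then A·4^0 = 4 gives A = 4, and Q(t) = 4·4^t.
Q(4) = 4·4^4 = 1024.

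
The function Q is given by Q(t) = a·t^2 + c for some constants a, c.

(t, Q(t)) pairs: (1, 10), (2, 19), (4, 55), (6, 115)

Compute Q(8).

From Q(1) = 10 and Q(2) = 19: 1a + c = 10 and 4a + c = 19.
Subtracting: 3a = 9, so a = 3; then c = 10 − 3·1 = 7.
So Q(t) = 3t² + 7, and Q(8) = 199.

199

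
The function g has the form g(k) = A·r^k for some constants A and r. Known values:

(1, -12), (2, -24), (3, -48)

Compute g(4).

Consecutive ratio: -24/(-12) = 2, and -48/(-24) = 2, so r = 2.
Then A·2^1 = -12 gives A = -6, and g(k) = -6·2^k.
g(4) = -6·2^4 = -96.

-96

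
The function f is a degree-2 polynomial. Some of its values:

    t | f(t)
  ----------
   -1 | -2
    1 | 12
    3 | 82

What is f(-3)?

Write f(t) = at² + bt + c; the 3 given values yield a linear system in the 3 coefficients.
Solving, f(t) = 7t² + 7t - 2.
Then f(-3) = 40.

40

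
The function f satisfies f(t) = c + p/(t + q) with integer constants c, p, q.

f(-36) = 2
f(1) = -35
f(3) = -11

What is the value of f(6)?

(f(t) − c)(t + q) = p for each data point; the three points give a linear system in c and q, then p follows.
Solving: c = 1, q = 0, p = -36, so f(t) = 1 − 36/(t + 0).
Then f(6) = 1 − 36/6 = -5.

-5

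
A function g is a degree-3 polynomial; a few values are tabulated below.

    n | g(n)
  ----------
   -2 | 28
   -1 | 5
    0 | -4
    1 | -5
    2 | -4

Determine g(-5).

241

First differences: -23, -9, -1, 1. Second differences: 14, 8, 2. Third differences: -6, -6.
Level-3 differences are constant, so g has degree 3.
Fitting a degree-3 polynomial gives g(n) = -n³ + 4n² - 4n - 4.
Then g(-5) = 241.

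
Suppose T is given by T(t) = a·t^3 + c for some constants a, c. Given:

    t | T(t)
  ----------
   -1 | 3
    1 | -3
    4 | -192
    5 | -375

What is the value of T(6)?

-648

From T(-1) = 3 and T(1) = -3: -1a + c = 3 and 1a + c = -3.
Subtracting: 2a = -6, so a = -3; then c = 3 − (-3)·(-1) = 0.
So T(t) = -3t³ + 0, and T(6) = -648.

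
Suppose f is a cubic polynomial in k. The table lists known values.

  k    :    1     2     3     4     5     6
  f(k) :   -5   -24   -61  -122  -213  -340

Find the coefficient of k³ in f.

Write f(k) = ak³ + bk² + ck + d; the 6 given values yield a linear system in the 4 coefficients.
Solving, f(k) = -k³ - 3k² - 3k + 2.
The coefficient of k³ is -1.

-1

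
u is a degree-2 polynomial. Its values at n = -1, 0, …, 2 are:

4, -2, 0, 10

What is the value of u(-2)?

First differences: -6, 2, 10. Second differences: 8, 8.
Level-2 differences are constant, so u has degree 2.
Fitting a degree-2 polynomial gives u(n) = 4n² - 2n - 2.
Then u(-2) = 18.

18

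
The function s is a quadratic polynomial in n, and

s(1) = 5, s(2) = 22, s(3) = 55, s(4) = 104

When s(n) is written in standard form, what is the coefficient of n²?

8

Write s(n) = an² + bn + c; the 4 given values yield a linear system in the 3 coefficients.
Solving, s(n) = 8n² - 7n + 4.
The coefficient of n² is 8.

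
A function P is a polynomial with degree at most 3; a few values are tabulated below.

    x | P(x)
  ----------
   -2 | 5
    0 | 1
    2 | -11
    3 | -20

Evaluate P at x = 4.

Write P(x) = ax³ + bx² + cx + d; the 4 given values yield a linear system in the 4 coefficients.
Solving, the leading coefficient vanishes, and P(x) = -x² - 4x + 1.
Then P(4) = -31.

-31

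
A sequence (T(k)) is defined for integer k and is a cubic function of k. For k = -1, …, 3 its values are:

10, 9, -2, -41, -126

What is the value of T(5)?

First differences: -1, -11, -39, -85. Second differences: -10, -28, -46. Third differences: -18, -18.
Level-3 differences are constant, so T has degree 3.
Fitting a degree-3 polynomial gives T(k) = -3k³ - 5k² - 3k + 9.
Then T(5) = -506.

-506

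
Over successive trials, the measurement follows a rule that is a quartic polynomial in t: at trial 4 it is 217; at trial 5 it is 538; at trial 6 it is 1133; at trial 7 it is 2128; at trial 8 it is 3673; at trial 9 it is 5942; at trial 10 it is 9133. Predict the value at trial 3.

Write the value at t as P(t).
First differences: 321, 595, 995, 1545, 2269, 3191. Second differences: 274, 400, 550, 724, 922. Third differences: 126, 150, 174, 198. Fourth differences: 24, 24, 24.
Level-4 differences are constant, so P has degree 4.
Fitting a degree-4 polynomial gives P(t) = t^4 - t³ + t² + 4t - 7.
Then P(3) = 68.

68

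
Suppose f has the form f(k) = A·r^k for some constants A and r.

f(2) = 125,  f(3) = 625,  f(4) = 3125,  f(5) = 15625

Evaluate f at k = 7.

390625

Consecutive ratio: 625/125 = 5, and 3125/625 = 5, so r = 5.
Then A·5^2 = 125 gives A = 5, and f(k) = 5·5^k.
f(7) = 5·5^7 = 390625.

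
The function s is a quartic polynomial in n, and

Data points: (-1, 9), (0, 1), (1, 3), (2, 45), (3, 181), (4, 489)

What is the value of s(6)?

First differences: -8, 2, 42, 136, 308. Second differences: 10, 40, 94, 172. Third differences: 30, 54, 78. Fourth differences: 24, 24.
Level-4 differences are constant, so s has degree 4.
Fitting a degree-4 polynomial gives s(n) = n^4 + 3n³ + 4n² - 6n + 1.
Then s(6) = 2053.

2053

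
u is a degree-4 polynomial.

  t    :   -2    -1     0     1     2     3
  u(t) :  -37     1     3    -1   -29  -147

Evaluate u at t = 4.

Write u(t) = at^4 + bt³ + ct² + dt + e; the 6 given values yield a linear system in the 5 coefficients.
Solving, u(t) = -2t^4 + t³ - t² - 2t + 3.
Then u(4) = -469.

-469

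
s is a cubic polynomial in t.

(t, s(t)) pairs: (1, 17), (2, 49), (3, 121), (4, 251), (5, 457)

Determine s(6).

757

Write s(t) = at³ + bt² + ct + d; the 5 given values yield a linear system in the 4 coefficients.
Solving, s(t) = 3t³ + 2t² + 5t + 7.
Then s(6) = 757.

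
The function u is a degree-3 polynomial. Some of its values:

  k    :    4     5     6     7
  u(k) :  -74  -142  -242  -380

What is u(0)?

-2

Write u(k) = ak³ + bk² + ck + d; the 4 given values yield a linear system in the 4 coefficients.
Solving, u(k) = -k³ - k² + 2k - 2.
The constant term is u(0) = -2.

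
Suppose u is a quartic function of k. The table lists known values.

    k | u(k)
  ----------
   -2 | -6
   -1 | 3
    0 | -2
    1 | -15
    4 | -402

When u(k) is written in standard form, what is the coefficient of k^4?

-1

Write u(k) = ak^4 + bk³ + ck² + dk + e; the 5 given values yield a linear system in the 5 coefficients.
Solving, u(k) = -k^4 - k³ - 3k² - 8k - 2.
The coefficient of k^4 is -1.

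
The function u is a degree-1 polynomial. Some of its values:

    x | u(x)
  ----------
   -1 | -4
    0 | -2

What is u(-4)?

-10

Write u(x) = ax + b; the 2 given values yield a linear system in the 2 coefficients.
Solving, u(x) = 2x - 2.
Then u(-4) = -10.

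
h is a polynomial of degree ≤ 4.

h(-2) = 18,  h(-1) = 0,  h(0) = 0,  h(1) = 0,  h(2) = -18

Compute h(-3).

72

First differences: -18, 0, 0, -18. Second differences: 18, 0, -18. Third differences: -18, -18.
Level-3 differences are constant, so h has degree 3.
Fitting a degree-3 polynomial gives h(t) = -3t³ + 3t.
Then h(-3) = 72.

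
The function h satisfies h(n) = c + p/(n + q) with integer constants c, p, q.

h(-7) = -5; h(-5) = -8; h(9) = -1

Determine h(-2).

(h(n) − c)(n + q) = p for each data point; the three points give a linear system in c and q, then p follows.
Solving: c = -2, q = 3, p = 12, so h(n) = -2 + 12/(n + 3).
Then h(-2) = -2 + 12/1 = 10.

10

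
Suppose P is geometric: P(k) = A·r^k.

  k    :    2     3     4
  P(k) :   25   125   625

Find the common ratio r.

Consecutive ratio: 125/25 = 5, and 625/125 = 5, so r = 5.
Then A·5^2 = 25 gives A = 1, and P(k) = 1·5^k.

5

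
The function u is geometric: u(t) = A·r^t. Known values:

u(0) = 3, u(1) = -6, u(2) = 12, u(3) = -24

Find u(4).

48

Consecutive ratio: -6/3 = -2, and 12/(-6) = -2, so r = -2.
Then A·(-2)^0 = 3 gives A = 3, and u(t) = 3·(-2)^t.
u(4) = 3·(-2)^4 = 48.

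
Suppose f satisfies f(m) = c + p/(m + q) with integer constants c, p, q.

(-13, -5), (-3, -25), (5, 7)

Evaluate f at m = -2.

(f(m) − c)(m + q) = p for each data point; the three points give a linear system in c and q, then p follows.
Solving: c = -1, q = 1, p = 48, so f(m) = -1 + 48/(m + 1).
Then f(-2) = -1 + 48/(-1) = -49.

-49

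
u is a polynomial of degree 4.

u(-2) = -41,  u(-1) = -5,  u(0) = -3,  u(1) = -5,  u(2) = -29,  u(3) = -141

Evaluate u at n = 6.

-2385

First differences: 36, 2, -2, -24, -112. Second differences: -34, -4, -22, -88. Third differences: 30, -18, -66. Fourth differences: -48, -48.
Level-4 differences are constant, so u has degree 4.
Fitting a degree-4 polynomial gives u(n) = -2n^4 + n³ - n - 3.
Then u(6) = -2385.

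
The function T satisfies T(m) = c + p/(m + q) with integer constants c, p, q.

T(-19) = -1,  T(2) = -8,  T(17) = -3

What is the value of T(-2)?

(T(m) − c)(m + q) = p for each data point; the three points give a linear system in c and q, then p follows.
Solving: c = -2, q = 1, p = -18, so T(m) = -2 − 18/(m + 1).
Then T(-2) = -2 − 18/(-1) = 16.

16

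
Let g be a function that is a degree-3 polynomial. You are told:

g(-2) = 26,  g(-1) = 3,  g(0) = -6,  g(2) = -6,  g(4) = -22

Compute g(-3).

Write g(m) = am³ + bm² + cm + d; the 5 given values yield a linear system in the 4 coefficients.
Solving, g(m) = -m³ + 4m² - 4m - 6.
Then g(-3) = 69.

69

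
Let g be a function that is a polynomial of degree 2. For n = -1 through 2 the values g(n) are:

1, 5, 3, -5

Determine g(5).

-65

First differences: 4, -2, -8. Second differences: -6, -6.
Level-2 differences are constant, so g has degree 2.
Fitting a degree-2 polynomial gives g(n) = -3n² + n + 5.
Then g(5) = -65.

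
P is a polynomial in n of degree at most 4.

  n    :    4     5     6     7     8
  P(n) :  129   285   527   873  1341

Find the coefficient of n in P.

-9

First differences: 156, 242, 346, 468. Second differences: 86, 104, 122. Third differences: 18, 18.
Level-3 differences are constant, so P has degree 3.
Fitting a degree-3 polynomial gives P(n) = 3n³ - 2n² - 9n + 5.
The coefficient of n is -9.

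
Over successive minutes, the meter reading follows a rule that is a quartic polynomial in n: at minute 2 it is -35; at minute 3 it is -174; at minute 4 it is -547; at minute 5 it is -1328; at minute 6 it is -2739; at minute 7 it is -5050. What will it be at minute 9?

-13692

Write the value at n as P(n).
Write P(n) = an^4 + bn³ + cn² + dn + e; the 6 given values yield a linear system in the 5 coefficients.
Solving, P(n) = -2n^4 - n³ + 2n² - 3.
Then P(9) = -13692.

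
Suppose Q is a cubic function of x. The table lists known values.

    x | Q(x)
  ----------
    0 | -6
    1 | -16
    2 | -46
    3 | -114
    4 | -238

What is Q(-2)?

26

First differences: -10, -30, -68, -124. Second differences: -20, -38, -56. Third differences: -18, -18.
Level-3 differences are constant, so Q has degree 3.
Fitting a degree-3 polynomial gives Q(x) = -3x³ - x² - 6x - 6.
Then Q(-2) = 26.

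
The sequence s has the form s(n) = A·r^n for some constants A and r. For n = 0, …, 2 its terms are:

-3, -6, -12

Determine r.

2

Consecutive ratio: -6/(-3) = 2, and -12/(-6) = 2, so r = 2.
Then A·2^0 = -3 gives A = -3, and s(n) = -3·2^n.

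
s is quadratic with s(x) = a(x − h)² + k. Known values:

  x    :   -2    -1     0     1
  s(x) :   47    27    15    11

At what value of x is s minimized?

1

First differences -20, -12, -4; second difference 8 = 2a, so a = 4.
Expanding, the x-coefficient is −2ah = -8h; matching it to the data gives h = 1, and then k = 11.
So s(x) = 4(x − 1)² + 11.
Hence h = 1.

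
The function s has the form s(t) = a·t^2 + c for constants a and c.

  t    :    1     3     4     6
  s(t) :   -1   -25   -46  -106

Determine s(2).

From s(1) = -1 and s(3) = -25: 1a + c = -1 and 9a + c = -25.
Subtracting: 8a = -24, so a = -3; then c = -1 − (-3)·1 = 2.
So s(t) = -3t² + 2, and s(2) = -10.

-10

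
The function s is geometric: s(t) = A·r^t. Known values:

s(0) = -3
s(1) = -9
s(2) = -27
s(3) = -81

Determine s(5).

Consecutive ratio: -9/(-3) = 3, and -27/(-9) = 3, so r = 3.
Then A·3^0 = -3 gives A = -3, and s(t) = -3·3^t.
s(5) = -3·3^5 = -729.

-729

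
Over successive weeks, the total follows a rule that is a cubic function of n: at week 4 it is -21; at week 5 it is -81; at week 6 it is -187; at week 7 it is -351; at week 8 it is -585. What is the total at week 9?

-901

Write the value at n as f(n).
First differences: -60, -106, -164, -234. Second differences: -46, -58, -70. Third differences: -12, -12.
Level-3 differences are constant, so f has degree 3.
Fitting a degree-3 polynomial gives f(n) = -2n³ + 7n² - n - 1.
Then f(9) = -901.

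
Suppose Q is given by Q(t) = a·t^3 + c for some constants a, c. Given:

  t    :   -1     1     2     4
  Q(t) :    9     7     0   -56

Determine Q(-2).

From Q(-1) = 9 and Q(1) = 7: -1a + c = 9 and 1a + c = 7.
Subtracting: 2a = -2, so a = -1; then c = 9 − (-1)·(-1) = 8.
So Q(t) = -1t³ + 8, and Q(-2) = 16.

16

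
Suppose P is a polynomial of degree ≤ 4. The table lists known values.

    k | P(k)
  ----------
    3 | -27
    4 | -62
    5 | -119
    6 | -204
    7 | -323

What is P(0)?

First differences: -35, -57, -85, -119. Second differences: -22, -28, -34. Third differences: -6, -6.
Level-3 differences are constant, so P has degree 3.
Fitting a degree-3 polynomial gives P(k) = -k³ + k² - 5k + 6.
Then P(0) = 6.

6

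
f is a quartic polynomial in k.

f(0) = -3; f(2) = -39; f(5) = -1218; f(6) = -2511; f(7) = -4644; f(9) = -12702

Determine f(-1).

-12

Write f(k) = ak^4 + bk³ + ck² + dk + e; the 6 given values yield a linear system in the 5 coefficients.
Solving, f(k) = -2k^4 + k³ - 4k² + 2k - 3.
Then f(-1) = -12.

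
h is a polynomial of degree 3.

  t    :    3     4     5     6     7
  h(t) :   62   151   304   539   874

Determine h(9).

1916

First differences: 89, 153, 235, 335. Second differences: 64, 82, 100. Third differences: 18, 18.
Level-3 differences are constant, so h has degree 3.
Fitting a degree-3 polynomial gives h(t) = 3t³ - 4t² + 6t - 1.
Then h(9) = 1916.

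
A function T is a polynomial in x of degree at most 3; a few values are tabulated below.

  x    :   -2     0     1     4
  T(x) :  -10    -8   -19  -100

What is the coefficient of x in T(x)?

Write T(x) = ax³ + bx² + cx + d; the 4 given values yield a linear system in the 4 coefficients.
Solving, the leading coefficient vanishes, and T(x) = -4x² - 7x - 8.
The coefficient of x is -7.

-7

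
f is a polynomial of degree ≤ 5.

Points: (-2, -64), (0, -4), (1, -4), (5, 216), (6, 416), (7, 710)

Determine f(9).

Write f(m) = am^5 + bm^4 + cm³ + dm² + em + p; the 6 given values yield a linear system in the 6 coefficients.
Solving, the top 2 coefficients vanish, and f(m) = 3m³ - 7m² + 4m - 4.
Then f(9) = 1652.

1652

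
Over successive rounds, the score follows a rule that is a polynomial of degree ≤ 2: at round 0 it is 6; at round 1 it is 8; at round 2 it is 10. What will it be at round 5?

Write the value at k as Q(k).
First differences: 2, 2.
Level-1 differences are constant, so Q has degree 1.
Fitting a degree-1 polynomial gives Q(k) = 2k + 6.
Then Q(5) = 16.

16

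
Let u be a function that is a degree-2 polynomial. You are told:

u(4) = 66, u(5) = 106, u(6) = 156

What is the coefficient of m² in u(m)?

Write u(m) = am² + bm + c; the 3 given values yield a linear system in the 3 coefficients.
Solving, u(m) = 5m² - 5m + 6.
The coefficient of m² is 5.

5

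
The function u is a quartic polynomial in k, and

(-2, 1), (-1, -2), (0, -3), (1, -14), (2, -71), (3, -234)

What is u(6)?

First differences: -3, -1, -11, -57, -163. Second differences: 2, -10, -46, -106. Third differences: -12, -36, -60. Fourth differences: -24, -24.
Level-4 differences are constant, so u has degree 4.
Fitting a degree-4 polynomial gives u(k) = -k^4 - 4k³ - 4k² - 2k - 3.
Then u(6) = -2319.

-2319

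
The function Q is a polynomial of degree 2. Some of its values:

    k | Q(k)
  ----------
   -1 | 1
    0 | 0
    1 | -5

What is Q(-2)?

Write Q(k) = ak² + bk + c; the 3 given values yield a linear system in the 3 coefficients.
Solving, Q(k) = -2k² - 3k.
Then Q(-2) = -2.

-2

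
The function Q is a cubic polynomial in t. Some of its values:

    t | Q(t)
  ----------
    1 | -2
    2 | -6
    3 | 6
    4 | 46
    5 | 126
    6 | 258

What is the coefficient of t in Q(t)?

Write Q(t) = at³ + bt² + ct + d; the 6 given values yield a linear system in the 4 coefficients.
Solving, Q(t) = 2t³ - 4t² - 6t + 6.
The coefficient of t is -6.

-6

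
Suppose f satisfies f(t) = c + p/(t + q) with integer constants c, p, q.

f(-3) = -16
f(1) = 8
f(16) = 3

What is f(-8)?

-1

(f(t) − c)(t + q) = p for each data point; the three points give a linear system in c and q, then p follows.
Solving: c = 2, q = 2, p = 18, so f(t) = 2 + 18/(t + 2).
Then f(-8) = 2 + 18/(-6) = -1.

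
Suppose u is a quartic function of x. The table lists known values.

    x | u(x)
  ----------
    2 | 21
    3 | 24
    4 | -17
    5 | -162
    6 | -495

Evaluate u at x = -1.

Write u(x) = ax^4 + bx³ + cx² + dx + e; the 5 given values yield a linear system in the 5 coefficients.
Solving, u(x) = -x^4 + 4x³ - 3x² + 7x + 3.
Then u(-1) = -12.

-12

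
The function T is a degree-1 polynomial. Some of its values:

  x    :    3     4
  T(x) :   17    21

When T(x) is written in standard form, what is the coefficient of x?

Write T(x) = ax + b; the 2 given values yield a linear system in the 2 coefficients.
Solving, T(x) = 4x + 5.
The coefficient of x is 4.

4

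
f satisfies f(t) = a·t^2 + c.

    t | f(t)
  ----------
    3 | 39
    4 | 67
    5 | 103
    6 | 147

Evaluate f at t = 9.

From f(3) = 39 and f(4) = 67: 9a + c = 39 and 16a + c = 67.
Subtracting: 7a = 28, so a = 4; then c = 39 − 4·9 = 3.
So f(t) = 4t² + 3, and f(9) = 327.

327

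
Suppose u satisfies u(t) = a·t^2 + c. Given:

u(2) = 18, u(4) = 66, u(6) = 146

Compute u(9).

From u(2) = 18 and u(4) = 66: 4a + c = 18 and 16a + c = 66.
Subtracting: 12a = 48, so a = 4; then c = 18 − 4·4 = 2.
So u(t) = 4t² + 2, and u(9) = 326.

326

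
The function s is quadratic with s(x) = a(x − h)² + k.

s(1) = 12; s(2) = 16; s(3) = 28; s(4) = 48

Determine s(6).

First differences 4, 12, 20; second difference 8 = 2a, so a = 4.
Expanding, the x-coefficient is −2ah = -8h; matching it to the data gives h = 1, and then k = 12.
So s(x) = 4(x − 1)² + 12.
s(6) = 4·5² + 12 = 112.

112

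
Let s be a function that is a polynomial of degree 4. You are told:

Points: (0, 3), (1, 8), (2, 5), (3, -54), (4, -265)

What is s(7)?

Write s(t) = at^4 + bt³ + ct² + dt + e; the 5 given values yield a linear system in the 5 coefficients.
Solving, s(t) = -2t^4 + 4t³ - 2t² + 5t + 3.
Then s(7) = -3490.

-3490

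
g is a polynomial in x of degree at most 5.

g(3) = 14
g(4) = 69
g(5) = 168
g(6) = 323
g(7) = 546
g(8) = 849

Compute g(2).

-9

First differences: 55, 99, 155, 223, 303. Second differences: 44, 56, 68, 80. Third differences: 12, 12, 12.
Level-3 differences are constant, so g has degree 3.
Fitting a degree-3 polynomial gives g(x) = 2x³ - 2x² - 5x - 7.
Then g(2) = -9.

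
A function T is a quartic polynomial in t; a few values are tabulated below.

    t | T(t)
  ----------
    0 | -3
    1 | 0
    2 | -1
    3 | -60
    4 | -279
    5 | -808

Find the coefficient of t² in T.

3

First differences: 3, -1, -59, -219, -529. Second differences: -4, -58, -160, -310. Third differences: -54, -102, -150. Fourth differences: -48, -48.
Level-4 differences are constant, so T has degree 4.
Fitting a degree-4 polynomial gives T(t) = -2t^4 + 3t³ + 3t² - t - 3.
The coefficient of t² is 3.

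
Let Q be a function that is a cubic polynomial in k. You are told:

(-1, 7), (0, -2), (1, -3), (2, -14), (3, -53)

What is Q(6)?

-518

Write Q(k) = ak³ + bk² + ck + d; the 5 given values yield a linear system in the 4 coefficients.
Solving, Q(k) = -3k³ + 4k² - 2k - 2.
Then Q(6) = -518.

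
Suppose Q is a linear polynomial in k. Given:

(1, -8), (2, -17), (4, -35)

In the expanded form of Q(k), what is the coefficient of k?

Write Q(k) = ak + b; the 3 given values yield a linear system in the 2 coefficients.
Solving, Q(k) = -9k + 1.
The coefficient of k is -9.

-9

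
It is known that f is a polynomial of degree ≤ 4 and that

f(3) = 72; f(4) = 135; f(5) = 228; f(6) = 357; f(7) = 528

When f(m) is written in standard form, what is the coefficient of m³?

1

First differences: 63, 93, 129, 171. Second differences: 30, 36, 42. Third differences: 6, 6.
Level-3 differences are constant, so f has degree 3.
Fitting a degree-3 polynomial gives f(m) = m³ + 3m² + 5m + 3.
The coefficient of m³ is 1.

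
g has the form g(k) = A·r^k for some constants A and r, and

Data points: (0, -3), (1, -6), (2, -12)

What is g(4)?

-48

Consecutive ratio: -6/(-3) = 2, and -12/(-6) = 2, so r = 2.
Then A·2^0 = -3 gives A = -3, and g(k) = -3·2^k.
g(4) = -3·2^4 = -48.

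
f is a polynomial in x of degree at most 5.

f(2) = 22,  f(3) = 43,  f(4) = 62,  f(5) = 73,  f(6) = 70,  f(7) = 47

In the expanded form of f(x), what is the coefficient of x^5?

First differences: 21, 19, 11, -3, -23. Second differences: -2, -8, -14, -20. Third differences: -6, -6, -6.
Level-3 differences are constant, so f has degree 3.
Fitting a degree-3 polynomial gives f(x) = -x³ + 8x² - 2.
The coefficient of x^5 is 0.

0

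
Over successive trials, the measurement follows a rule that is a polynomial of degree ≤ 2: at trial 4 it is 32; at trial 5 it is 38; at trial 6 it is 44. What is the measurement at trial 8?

Write the value at t as Q(t).
Write Q(t) = at² + bt + c; the 3 given values yield a linear system in the 3 coefficients.
Solving, the leading coefficient vanishes, and Q(t) = 6t + 8.
Then Q(8) = 56.

56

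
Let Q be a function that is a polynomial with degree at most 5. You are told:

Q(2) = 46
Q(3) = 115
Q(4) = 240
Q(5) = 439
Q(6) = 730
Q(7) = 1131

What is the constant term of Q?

First differences: 69, 125, 199, 291, 401. Second differences: 56, 74, 92, 110. Third differences: 18, 18, 18.
Level-3 differences are constant, so Q has degree 3.
Fitting a degree-3 polynomial gives Q(k) = 3k³ + k² + 7k + 4.
The constant term is Q(0) = 4.

4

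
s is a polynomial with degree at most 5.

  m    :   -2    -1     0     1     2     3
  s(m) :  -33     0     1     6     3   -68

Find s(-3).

-182

First differences: 33, 1, 5, -3, -71. Second differences: -32, 4, -8, -68. Third differences: 36, -12, -60. Fourth differences: -48, -48.
Level-4 differences are constant, so s has degree 4.
Fitting a degree-4 polynomial gives s(m) = -2m^4 + 2m³ + 4m² + m + 1.
Then s(-3) = -182.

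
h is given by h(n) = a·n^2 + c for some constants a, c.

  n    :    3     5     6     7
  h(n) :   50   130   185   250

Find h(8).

325

From h(3) = 50 and h(5) = 130: 9a + c = 50 and 25a + c = 130.
Subtracting: 16a = 80, so a = 5; then c = 50 − 5·9 = 5.
So h(n) = 5n² + 5, and h(8) = 325.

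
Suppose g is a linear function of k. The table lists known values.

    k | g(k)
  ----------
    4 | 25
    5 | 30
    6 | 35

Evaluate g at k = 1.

10

First differences: 5, 5.
Level-1 differences are constant, so g has degree 1.
Fitting a degree-1 polynomial gives g(k) = 5k + 5.
Then g(1) = 10.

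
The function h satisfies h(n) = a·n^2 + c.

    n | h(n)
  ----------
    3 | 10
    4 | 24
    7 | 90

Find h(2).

From h(3) = 10 and h(4) = 24: 9a + c = 10 and 16a + c = 24.
Subtracting: 7a = 14, so a = 2; then c = 10 − 2·9 = -8.
So h(n) = 2n² − 8, and h(2) = 0.

0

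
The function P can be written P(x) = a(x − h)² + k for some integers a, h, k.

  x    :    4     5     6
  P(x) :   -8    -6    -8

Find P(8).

-24

First differences 2, -2; second difference -4 = 2a, so a = -2.
Expanding, the x-coefficient is −2ah = 4h; matching it to the data gives h = 5, and then k = -6.
So P(x) = -2(x − 5)² − 6.
P(8) = -2·3² − 6 = -24.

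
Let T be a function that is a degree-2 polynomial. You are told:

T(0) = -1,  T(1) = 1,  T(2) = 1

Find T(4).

Write T(x) = ax² + bx + c; the 3 given values yield a linear system in the 3 coefficients.
Solving, T(x) = -x² + 3x - 1.
Then T(4) = -5.

-5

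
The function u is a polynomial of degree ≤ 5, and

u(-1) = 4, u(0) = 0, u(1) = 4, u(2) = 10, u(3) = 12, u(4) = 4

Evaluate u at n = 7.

First differences: -4, 4, 6, 2, -8. Second differences: 8, 2, -4, -10. Third differences: -6, -6, -6.
Level-3 differences are constant, so u has degree 3.
Fitting a degree-3 polynomial gives u(n) = -n³ + 4n² + n.
Then u(7) = -140.

-140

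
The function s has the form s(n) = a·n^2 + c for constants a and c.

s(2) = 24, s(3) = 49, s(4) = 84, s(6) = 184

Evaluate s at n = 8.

324

From s(2) = 24 and s(3) = 49: 4a + c = 24 and 9a + c = 49.
Subtracting: 5a = 25, so a = 5; then c = 24 − 5·4 = 4.
So s(n) = 5n² + 4, and s(8) = 324.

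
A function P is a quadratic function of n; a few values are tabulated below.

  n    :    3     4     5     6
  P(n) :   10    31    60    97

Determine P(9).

256

Write P(n) = an² + bn + c; the 4 given values yield a linear system in the 3 coefficients.
Solving, P(n) = 4n² - 7n - 5.
Then P(9) = 256.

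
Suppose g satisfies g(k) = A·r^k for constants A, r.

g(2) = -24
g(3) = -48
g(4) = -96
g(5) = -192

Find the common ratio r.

2

Consecutive ratio: -48/(-24) = 2, and -96/(-48) = 2, so r = 2.
Then A·2^2 = -24 gives A = -6, and g(k) = -6·2^k.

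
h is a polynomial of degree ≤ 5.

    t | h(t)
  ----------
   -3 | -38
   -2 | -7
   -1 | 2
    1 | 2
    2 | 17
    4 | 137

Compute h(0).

Write h(t) = at^5 + bt^4 + ct³ + dt² + et + p; the 6 given values yield a linear system in the 6 coefficients.
Solving, the top 2 coefficients vanish, and h(t) = 2t³ + t² - 2t + 1.
Then h(0) = 1.

1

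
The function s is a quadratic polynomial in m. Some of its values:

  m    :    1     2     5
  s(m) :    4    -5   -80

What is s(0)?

5

Write s(m) = am² + bm + c; the 3 given values yield a linear system in the 3 coefficients.
Solving, s(m) = -4m² + 3m + 5.
The constant term is s(0) = 5.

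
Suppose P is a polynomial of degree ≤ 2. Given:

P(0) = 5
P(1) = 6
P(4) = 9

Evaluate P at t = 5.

Write P(t) = at² + bt + c; the 3 given values yield a linear system in the 3 coefficients.
Solving, the leading coefficient vanishes, and P(t) = t + 5.
Then P(5) = 10.

10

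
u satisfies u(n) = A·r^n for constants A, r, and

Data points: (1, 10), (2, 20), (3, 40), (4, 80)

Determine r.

2

Consecutive ratio: 20/10 = 2, and 40/20 = 2, so r = 2.
Then A·2^1 = 10 gives A = 5, and u(n) = 5·2^n.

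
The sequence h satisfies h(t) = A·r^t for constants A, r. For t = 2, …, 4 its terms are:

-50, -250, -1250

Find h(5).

-6250

Consecutive ratio: -250/(-50) = 5, and -1250/(-250) = 5, so r = 5.
Then A·5^2 = -50 gives A = -2, and h(t) = -2·5^t.
h(5) = -2·5^5 = -6250.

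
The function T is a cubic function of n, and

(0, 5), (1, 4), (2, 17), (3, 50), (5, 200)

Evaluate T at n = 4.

Write T(n) = an³ + bn² + cn + d; the 5 given values yield a linear system in the 4 coefficients.
Solving, T(n) = n³ + 4n² - 6n + 5.
Then T(4) = 109.

109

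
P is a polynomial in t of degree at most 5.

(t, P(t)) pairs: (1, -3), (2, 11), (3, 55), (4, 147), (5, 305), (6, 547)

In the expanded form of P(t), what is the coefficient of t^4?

First differences: 14, 44, 92, 158, 242. Second differences: 30, 48, 66, 84. Third differences: 18, 18, 18.
Level-3 differences are constant, so P has degree 3.
Fitting a degree-3 polynomial gives P(t) = 3t³ - 3t² + 2t - 5.
The coefficient of t^4 is 0.

0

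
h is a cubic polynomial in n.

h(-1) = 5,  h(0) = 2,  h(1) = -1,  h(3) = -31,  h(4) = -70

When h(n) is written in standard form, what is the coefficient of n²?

0

Write h(n) = an³ + bn² + cn + d; the 5 given values yield a linear system in the 4 coefficients.
Solving, h(n) = -n³ - 2n + 2.
The coefficient of n² is 0.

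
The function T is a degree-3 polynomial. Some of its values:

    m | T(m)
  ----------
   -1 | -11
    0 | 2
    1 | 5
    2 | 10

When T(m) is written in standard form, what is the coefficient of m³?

2

Write T(m) = am³ + bm² + cm + d; the 4 given values yield a linear system in the 4 coefficients.
Solving, T(m) = 2m³ - 5m² + 6m + 2.
The coefficient of m³ is 2.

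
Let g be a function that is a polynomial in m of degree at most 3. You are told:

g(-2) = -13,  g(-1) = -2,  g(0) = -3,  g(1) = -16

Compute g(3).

-78

First differences: 11, -1, -13. Second differences: -12, -12.
Level-2 differences are constant, so g has degree 2.
Fitting a degree-2 polynomial gives g(m) = -6m² - 7m - 3.
Then g(3) = -78.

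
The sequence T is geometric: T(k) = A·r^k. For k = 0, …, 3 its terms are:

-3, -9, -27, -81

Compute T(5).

Consecutive ratio: -9/(-3) = 3, and -27/(-9) = 3, so r = 3.
Then A·3^0 = -3 gives A = -3, and T(k) = -3·3^k.
T(5) = -3·3^5 = -729.

-729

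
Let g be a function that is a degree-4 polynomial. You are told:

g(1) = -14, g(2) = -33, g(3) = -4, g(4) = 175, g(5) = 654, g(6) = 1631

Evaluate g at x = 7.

First differences: -19, 29, 179, 479, 977. Second differences: 48, 150, 300, 498. Third differences: 102, 150, 198. Fourth differences: 48, 48.
Level-4 differences are constant, so g has degree 4.
Extending the table by one column gives the next first difference 1721, so g(7) = 1631 + 1721 = 3352.

3352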